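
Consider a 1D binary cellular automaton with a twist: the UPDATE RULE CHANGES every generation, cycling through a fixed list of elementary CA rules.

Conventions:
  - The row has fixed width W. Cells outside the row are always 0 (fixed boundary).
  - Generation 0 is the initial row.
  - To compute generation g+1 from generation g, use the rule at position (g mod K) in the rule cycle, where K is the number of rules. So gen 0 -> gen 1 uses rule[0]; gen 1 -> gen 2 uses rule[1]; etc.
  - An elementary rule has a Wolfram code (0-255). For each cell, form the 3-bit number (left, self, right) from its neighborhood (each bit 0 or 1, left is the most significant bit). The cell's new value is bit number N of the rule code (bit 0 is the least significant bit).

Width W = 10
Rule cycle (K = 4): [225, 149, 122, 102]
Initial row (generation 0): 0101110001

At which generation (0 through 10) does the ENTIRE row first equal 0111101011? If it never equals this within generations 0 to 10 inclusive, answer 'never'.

Answer: 5

Derivation:
Gen 0: 0101110001
Gen 1 (rule 225): 0010110100
Gen 2 (rule 149): 1010000111
Gen 3 (rule 122): 0101001101
Gen 4 (rule 102): 1111010111
Gen 5 (rule 225): 0111101011
Gen 6 (rule 149): 0011001000
Gen 7 (rule 122): 0111110100
Gen 8 (rule 102): 1000011100
Gen 9 (rule 225): 0011001101
Gen 10 (rule 149): 1000100001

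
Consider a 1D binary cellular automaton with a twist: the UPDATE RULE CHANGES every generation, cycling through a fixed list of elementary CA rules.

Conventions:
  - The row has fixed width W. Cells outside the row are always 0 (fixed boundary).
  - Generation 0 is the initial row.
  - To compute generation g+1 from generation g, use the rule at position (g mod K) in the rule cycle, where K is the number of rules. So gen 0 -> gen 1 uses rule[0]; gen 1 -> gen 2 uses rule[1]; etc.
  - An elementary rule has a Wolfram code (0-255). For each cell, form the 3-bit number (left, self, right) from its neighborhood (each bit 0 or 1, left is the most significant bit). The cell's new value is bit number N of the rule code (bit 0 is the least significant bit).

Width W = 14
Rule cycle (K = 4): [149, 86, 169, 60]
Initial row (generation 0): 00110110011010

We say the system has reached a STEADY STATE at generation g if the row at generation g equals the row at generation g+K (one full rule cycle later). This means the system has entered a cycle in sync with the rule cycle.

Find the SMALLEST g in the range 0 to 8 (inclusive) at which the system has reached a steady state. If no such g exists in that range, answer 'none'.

Answer: none

Derivation:
Gen 0: 00110110011010
Gen 1 (rule 149): 10000001000011
Gen 2 (rule 86): 11000011100101
Gen 3 (rule 169): 10011011000010
Gen 4 (rule 60): 11010110100011
Gen 5 (rule 149): 00010000111000
Gen 6 (rule 86): 00111001001100
Gen 7 (rule 169): 10110000001001
Gen 8 (rule 60): 11101000001101
Gen 9 (rule 149): 01001111100001
Gen 10 (rule 86): 11110000110011
Gen 11 (rule 169): 11100110100010
Gen 12 (rule 60): 10010101110011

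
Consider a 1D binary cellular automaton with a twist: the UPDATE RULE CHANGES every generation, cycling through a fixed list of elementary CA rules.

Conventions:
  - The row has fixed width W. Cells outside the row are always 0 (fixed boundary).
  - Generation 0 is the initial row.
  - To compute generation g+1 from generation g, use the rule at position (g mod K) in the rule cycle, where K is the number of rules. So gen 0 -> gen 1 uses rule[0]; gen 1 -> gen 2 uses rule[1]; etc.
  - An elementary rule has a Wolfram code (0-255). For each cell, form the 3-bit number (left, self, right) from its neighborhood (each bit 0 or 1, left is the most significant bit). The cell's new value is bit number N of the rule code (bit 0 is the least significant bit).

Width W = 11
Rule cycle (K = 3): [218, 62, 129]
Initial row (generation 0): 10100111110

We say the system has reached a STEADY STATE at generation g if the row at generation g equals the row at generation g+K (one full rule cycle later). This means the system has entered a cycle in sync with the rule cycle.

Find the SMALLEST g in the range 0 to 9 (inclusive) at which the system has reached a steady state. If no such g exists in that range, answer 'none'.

Gen 0: 10100111110
Gen 1 (rule 218): 00011111111
Gen 2 (rule 62): 00110000000
Gen 3 (rule 129): 10000111111
Gen 4 (rule 218): 01001111111
Gen 5 (rule 62): 11111000000
Gen 6 (rule 129): 01110011111
Gen 7 (rule 218): 11111111111
Gen 8 (rule 62): 10000000000
Gen 9 (rule 129): 00111111111
Gen 10 (rule 218): 01111111111
Gen 11 (rule 62): 11000000000
Gen 12 (rule 129): 00011111111

Answer: none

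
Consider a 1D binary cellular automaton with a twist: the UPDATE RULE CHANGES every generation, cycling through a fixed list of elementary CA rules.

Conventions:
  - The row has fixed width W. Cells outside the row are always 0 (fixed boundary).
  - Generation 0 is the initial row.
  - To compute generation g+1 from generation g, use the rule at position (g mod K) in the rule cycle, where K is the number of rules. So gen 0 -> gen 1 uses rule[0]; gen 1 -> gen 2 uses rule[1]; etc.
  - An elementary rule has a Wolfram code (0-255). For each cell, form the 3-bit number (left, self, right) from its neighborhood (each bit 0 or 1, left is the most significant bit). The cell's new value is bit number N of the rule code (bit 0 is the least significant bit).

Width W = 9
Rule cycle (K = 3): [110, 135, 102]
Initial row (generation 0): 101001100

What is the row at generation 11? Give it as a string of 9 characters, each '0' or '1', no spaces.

Answer: 000010011

Derivation:
Gen 0: 101001100
Gen 1 (rule 110): 111011100
Gen 2 (rule 135): 010001001
Gen 3 (rule 102): 110011011
Gen 4 (rule 110): 110111111
Gen 5 (rule 135): 000011110
Gen 6 (rule 102): 000100010
Gen 7 (rule 110): 001100110
Gen 8 (rule 135): 110001000
Gen 9 (rule 102): 010011000
Gen 10 (rule 110): 110111000
Gen 11 (rule 135): 000010011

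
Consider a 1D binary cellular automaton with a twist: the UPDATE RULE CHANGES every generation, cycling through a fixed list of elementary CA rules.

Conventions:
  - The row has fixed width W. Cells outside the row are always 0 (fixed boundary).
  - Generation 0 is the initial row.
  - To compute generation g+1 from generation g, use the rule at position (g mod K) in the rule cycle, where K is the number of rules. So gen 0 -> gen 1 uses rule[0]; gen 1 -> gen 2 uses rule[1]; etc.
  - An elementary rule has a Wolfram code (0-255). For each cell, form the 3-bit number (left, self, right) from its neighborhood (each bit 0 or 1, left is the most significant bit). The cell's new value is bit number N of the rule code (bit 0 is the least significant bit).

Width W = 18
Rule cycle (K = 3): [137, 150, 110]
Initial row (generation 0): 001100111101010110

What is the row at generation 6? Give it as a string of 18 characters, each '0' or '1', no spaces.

Gen 0: 001100111101010110
Gen 1 (rule 137): 101000111000000100
Gen 2 (rule 150): 101101010100001110
Gen 3 (rule 110): 111111111100011010
Gen 4 (rule 137): 111111111001010000
Gen 5 (rule 150): 011111110111011000
Gen 6 (rule 110): 110000011101111000

Answer: 110000011101111000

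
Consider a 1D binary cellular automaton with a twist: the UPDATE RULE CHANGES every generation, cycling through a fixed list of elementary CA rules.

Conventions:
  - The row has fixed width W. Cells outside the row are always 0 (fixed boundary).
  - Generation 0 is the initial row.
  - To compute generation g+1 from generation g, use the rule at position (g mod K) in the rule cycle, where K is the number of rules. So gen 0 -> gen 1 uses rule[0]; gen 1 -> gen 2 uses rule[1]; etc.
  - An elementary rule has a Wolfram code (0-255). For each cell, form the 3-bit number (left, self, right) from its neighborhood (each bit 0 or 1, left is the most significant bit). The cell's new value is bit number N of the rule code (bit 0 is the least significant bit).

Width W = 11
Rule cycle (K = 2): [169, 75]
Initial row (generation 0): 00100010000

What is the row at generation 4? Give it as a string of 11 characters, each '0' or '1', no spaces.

Gen 0: 00100010000
Gen 1 (rule 169): 10001000111
Gen 2 (rule 75): 00110011101
Gen 3 (rule 169): 10100011010
Gen 4 (rule 75): 00001111000

Answer: 00001111000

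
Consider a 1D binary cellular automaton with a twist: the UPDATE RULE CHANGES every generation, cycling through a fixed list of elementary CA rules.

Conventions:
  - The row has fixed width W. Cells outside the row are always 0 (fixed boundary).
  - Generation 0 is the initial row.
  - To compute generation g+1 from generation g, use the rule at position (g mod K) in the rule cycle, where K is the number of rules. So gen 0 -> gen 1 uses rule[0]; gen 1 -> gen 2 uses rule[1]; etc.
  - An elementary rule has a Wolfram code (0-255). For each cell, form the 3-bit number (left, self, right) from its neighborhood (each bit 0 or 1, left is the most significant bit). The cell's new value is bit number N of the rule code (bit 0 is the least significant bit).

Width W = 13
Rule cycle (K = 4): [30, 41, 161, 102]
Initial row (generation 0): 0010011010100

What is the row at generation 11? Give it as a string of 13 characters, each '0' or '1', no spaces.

Answer: 0010000001001

Derivation:
Gen 0: 0010011010100
Gen 1 (rule 30): 0111110010110
Gen 2 (rule 41): 0100000001100
Gen 3 (rule 161): 0001111100001
Gen 4 (rule 102): 0010000100011
Gen 5 (rule 30): 0111001110110
Gen 6 (rule 41): 0100001001100
Gen 7 (rule 161): 0001100000001
Gen 8 (rule 102): 0010100000011
Gen 9 (rule 30): 0110110000110
Gen 10 (rule 41): 0101100110100
Gen 11 (rule 161): 0010000001001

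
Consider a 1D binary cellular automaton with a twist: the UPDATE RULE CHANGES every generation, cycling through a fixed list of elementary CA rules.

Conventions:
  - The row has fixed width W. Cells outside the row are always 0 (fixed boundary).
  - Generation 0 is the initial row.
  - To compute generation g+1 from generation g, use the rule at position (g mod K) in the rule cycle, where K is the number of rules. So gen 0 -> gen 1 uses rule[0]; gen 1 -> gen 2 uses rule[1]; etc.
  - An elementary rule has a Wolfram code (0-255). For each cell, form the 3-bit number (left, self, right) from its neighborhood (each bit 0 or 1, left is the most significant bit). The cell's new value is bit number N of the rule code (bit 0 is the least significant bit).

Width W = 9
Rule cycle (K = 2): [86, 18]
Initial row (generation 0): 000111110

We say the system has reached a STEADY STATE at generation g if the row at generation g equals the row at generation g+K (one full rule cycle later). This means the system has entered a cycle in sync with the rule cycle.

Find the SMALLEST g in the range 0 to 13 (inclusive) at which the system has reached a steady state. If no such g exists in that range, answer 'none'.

Answer: none

Derivation:
Gen 0: 000111110
Gen 1 (rule 86): 001000011
Gen 2 (rule 18): 010100100
Gen 3 (rule 86): 110111110
Gen 4 (rule 18): 000000001
Gen 5 (rule 86): 000000011
Gen 6 (rule 18): 000000100
Gen 7 (rule 86): 000001110
Gen 8 (rule 18): 000010001
Gen 9 (rule 86): 000111011
Gen 10 (rule 18): 001000000
Gen 11 (rule 86): 011100000
Gen 12 (rule 18): 100010000
Gen 13 (rule 86): 110111000
Gen 14 (rule 18): 000000100
Gen 15 (rule 86): 000001110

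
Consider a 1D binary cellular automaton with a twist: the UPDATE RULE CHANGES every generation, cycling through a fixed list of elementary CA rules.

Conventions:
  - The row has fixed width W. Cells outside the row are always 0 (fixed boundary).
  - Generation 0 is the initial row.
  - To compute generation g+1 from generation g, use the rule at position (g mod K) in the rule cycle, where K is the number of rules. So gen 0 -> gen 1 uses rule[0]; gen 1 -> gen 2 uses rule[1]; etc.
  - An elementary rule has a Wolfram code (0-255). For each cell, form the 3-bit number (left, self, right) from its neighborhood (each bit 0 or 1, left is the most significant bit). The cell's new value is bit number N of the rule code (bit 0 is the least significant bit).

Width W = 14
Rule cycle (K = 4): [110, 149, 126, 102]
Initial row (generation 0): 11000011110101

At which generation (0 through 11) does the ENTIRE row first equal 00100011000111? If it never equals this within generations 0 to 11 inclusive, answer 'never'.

Answer: never

Derivation:
Gen 0: 11000011110101
Gen 1 (rule 110): 11000110011111
Gen 2 (rule 149): 00110001001110
Gen 3 (rule 126): 01111011111011
Gen 4 (rule 102): 10001100001101
Gen 5 (rule 110): 10011100011111
Gen 6 (rule 149): 11001011001110
Gen 7 (rule 126): 11111111111011
Gen 8 (rule 102): 00000000001101
Gen 9 (rule 110): 00000000011111
Gen 10 (rule 149): 11111111001110
Gen 11 (rule 126): 10000001111011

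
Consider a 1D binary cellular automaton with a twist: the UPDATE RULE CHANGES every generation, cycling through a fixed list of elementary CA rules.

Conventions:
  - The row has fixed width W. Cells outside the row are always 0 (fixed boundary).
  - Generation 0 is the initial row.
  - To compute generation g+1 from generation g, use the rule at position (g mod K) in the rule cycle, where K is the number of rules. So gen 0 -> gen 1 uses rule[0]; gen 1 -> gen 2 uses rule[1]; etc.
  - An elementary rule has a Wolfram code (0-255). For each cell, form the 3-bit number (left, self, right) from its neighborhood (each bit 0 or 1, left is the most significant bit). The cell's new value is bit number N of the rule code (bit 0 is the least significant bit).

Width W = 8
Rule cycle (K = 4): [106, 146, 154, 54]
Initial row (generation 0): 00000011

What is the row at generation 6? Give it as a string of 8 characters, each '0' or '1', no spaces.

Gen 0: 00000011
Gen 1 (rule 106): 00000111
Gen 2 (rule 146): 00001010
Gen 3 (rule 154): 00010001
Gen 4 (rule 54): 00111011
Gen 5 (rule 106): 01101111
Gen 6 (rule 146): 10000110

Answer: 10000110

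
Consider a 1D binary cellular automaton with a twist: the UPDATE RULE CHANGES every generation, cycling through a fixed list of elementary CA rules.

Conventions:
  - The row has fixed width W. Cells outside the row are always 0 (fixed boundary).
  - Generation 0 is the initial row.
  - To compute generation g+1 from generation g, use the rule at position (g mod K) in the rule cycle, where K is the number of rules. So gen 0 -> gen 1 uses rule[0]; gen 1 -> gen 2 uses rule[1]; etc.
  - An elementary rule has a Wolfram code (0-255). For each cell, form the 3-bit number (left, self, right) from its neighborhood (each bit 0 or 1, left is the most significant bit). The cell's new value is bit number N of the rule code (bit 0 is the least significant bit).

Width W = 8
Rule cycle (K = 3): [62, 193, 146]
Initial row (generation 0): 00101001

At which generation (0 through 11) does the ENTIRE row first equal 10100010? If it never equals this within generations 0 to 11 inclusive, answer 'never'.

Answer: 6

Derivation:
Gen 0: 00101001
Gen 1 (rule 62): 01111111
Gen 2 (rule 193): 00111111
Gen 3 (rule 146): 01011110
Gen 4 (rule 62): 11110001
Gen 5 (rule 193): 01110100
Gen 6 (rule 146): 10100010
Gen 7 (rule 62): 11110111
Gen 8 (rule 193): 01110011
Gen 9 (rule 146): 10101100
Gen 10 (rule 62): 11111010
Gen 11 (rule 193): 01111000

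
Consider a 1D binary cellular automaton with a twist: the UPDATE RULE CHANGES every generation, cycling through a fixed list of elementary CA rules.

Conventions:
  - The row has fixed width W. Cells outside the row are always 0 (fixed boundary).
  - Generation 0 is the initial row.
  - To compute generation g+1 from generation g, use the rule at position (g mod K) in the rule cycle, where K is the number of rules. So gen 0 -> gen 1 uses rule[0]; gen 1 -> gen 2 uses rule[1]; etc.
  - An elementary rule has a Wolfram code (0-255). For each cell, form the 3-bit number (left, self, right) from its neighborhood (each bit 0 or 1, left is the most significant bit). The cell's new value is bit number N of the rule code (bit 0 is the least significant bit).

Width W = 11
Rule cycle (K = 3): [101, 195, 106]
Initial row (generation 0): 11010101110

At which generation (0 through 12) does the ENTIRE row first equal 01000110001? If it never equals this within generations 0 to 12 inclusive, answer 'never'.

Gen 0: 11010101110
Gen 1 (rule 101): 01111110010
Gen 2 (rule 195): 10111110100
Gen 3 (rule 106): 01100011000
Gen 4 (rule 101): 00101001011
Gen 5 (rule 195): 11000010001
Gen 6 (rule 106): 11000100010
Gen 7 (rule 101): 01010101010
Gen 8 (rule 195): 10000000000
Gen 9 (rule 106): 00000000000
Gen 10 (rule 101): 11111111111
Gen 11 (rule 195): 01111111111
Gen 12 (rule 106): 11000000001

Answer: never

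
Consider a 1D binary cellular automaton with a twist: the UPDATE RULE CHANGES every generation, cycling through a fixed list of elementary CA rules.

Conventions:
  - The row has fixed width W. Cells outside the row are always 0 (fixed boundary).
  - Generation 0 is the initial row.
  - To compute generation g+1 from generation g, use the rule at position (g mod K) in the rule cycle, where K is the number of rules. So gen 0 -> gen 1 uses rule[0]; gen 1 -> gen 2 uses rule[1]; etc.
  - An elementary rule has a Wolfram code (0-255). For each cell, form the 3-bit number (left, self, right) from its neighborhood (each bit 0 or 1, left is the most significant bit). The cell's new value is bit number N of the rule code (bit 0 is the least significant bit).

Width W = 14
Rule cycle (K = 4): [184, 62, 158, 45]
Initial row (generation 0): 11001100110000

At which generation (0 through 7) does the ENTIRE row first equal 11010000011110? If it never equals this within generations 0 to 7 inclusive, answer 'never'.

Answer: 7

Derivation:
Gen 0: 11001100110000
Gen 1 (rule 184): 10101010101000
Gen 2 (rule 62): 11111111111100
Gen 3 (rule 158): 11111111111010
Gen 4 (rule 45): 10000000000110
Gen 5 (rule 184): 01000000000101
Gen 6 (rule 62): 11100000001111
Gen 7 (rule 158): 11010000011110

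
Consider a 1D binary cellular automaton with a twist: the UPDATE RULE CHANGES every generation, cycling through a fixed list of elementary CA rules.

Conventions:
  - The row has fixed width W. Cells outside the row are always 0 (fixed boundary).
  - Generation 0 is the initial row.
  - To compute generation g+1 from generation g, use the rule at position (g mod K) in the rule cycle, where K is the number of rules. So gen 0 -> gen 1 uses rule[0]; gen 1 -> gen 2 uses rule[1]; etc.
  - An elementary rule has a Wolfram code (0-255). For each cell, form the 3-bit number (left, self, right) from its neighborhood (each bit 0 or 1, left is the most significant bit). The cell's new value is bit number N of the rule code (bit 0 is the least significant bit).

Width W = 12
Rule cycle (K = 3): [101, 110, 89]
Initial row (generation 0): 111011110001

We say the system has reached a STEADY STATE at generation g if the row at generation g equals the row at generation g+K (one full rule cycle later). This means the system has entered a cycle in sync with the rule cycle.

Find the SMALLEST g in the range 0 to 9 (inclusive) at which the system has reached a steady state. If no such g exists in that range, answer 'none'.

Answer: 5

Derivation:
Gen 0: 111011110001
Gen 1 (rule 101): 001100010101
Gen 2 (rule 110): 011100111111
Gen 3 (rule 89): 010110100001
Gen 4 (rule 101): 011011101101
Gen 5 (rule 110): 111110111111
Gen 6 (rule 89): 100010100001
Gen 7 (rule 101): 101011101101
Gen 8 (rule 110): 111110111111
Gen 9 (rule 89): 100010100001
Gen 10 (rule 101): 101011101101
Gen 11 (rule 110): 111110111111
Gen 12 (rule 89): 100010100001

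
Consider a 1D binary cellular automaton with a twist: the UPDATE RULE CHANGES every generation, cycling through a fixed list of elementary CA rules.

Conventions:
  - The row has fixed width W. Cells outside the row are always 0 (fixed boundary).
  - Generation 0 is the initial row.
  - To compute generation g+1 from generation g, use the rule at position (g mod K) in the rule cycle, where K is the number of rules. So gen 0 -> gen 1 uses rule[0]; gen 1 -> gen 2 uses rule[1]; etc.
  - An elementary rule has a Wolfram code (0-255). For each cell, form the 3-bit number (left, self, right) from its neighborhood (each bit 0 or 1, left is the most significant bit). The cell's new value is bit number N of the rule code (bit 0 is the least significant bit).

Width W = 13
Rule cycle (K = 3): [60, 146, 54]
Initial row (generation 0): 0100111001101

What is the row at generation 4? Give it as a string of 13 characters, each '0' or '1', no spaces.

Answer: 1010110110000

Derivation:
Gen 0: 0100111001101
Gen 1 (rule 60): 0110100101011
Gen 2 (rule 146): 1000011000000
Gen 3 (rule 54): 1100100100000
Gen 4 (rule 60): 1010110110000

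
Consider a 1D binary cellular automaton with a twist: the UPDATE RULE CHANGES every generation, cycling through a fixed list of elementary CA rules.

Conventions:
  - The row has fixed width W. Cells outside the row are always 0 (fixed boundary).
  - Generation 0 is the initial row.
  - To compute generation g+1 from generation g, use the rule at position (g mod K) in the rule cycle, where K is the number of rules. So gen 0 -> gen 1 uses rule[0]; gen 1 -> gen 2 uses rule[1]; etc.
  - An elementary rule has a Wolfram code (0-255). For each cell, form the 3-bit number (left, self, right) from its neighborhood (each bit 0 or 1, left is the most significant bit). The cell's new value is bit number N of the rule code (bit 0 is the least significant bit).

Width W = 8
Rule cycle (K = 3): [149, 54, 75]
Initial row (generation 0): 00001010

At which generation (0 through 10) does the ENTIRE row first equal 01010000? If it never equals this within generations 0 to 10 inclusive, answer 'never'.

Gen 0: 00001010
Gen 1 (rule 149): 11101011
Gen 2 (rule 54): 00011100
Gen 3 (rule 75): 11110101
Gen 4 (rule 149): 01100101
Gen 5 (rule 54): 10011111
Gen 6 (rule 75): 00110001
Gen 7 (rule 149): 10001101
Gen 8 (rule 54): 11010011
Gen 9 (rule 75): 11000111
Gen 10 (rule 149): 00110010

Answer: never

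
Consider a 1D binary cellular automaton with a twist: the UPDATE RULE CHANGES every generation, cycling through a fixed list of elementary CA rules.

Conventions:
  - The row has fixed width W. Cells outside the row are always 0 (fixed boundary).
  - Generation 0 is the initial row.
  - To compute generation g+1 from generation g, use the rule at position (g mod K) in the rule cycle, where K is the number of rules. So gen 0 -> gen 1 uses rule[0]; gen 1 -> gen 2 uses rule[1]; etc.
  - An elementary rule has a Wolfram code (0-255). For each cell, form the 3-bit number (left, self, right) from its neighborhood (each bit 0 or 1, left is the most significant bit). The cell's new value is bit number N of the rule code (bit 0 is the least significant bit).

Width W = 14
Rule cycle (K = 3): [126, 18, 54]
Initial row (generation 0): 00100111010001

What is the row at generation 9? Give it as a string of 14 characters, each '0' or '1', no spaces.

Gen 0: 00100111010001
Gen 1 (rule 126): 01111101111011
Gen 2 (rule 18): 10000000000000
Gen 3 (rule 54): 11000000000000
Gen 4 (rule 126): 11100000000000
Gen 5 (rule 18): 00010000000000
Gen 6 (rule 54): 00111000000000
Gen 7 (rule 126): 01101100000000
Gen 8 (rule 18): 10000010000000
Gen 9 (rule 54): 11000111000000

Answer: 11000111000000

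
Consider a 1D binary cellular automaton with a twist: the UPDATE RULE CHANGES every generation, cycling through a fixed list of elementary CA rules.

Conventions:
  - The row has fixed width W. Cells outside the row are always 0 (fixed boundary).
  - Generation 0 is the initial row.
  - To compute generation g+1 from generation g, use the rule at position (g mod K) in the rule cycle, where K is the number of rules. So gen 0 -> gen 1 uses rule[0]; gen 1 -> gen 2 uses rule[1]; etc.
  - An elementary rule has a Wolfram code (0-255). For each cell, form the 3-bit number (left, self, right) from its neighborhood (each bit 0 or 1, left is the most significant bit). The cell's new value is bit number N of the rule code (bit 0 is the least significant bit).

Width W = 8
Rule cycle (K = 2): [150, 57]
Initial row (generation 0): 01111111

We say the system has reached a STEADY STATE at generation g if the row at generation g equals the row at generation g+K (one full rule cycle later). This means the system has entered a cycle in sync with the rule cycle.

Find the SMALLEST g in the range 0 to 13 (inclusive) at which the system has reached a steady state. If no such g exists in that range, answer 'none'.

Gen 0: 01111111
Gen 1 (rule 150): 10111110
Gen 2 (rule 57): 01100001
Gen 3 (rule 150): 10010011
Gen 4 (rule 57): 01001010
Gen 5 (rule 150): 11111011
Gen 6 (rule 57): 10000110
Gen 7 (rule 150): 11001001
Gen 8 (rule 57): 10100100
Gen 9 (rule 150): 10111110
Gen 10 (rule 57): 01100001
Gen 11 (rule 150): 10010011
Gen 12 (rule 57): 01001010
Gen 13 (rule 150): 11111011
Gen 14 (rule 57): 10000110
Gen 15 (rule 150): 11001001

Answer: none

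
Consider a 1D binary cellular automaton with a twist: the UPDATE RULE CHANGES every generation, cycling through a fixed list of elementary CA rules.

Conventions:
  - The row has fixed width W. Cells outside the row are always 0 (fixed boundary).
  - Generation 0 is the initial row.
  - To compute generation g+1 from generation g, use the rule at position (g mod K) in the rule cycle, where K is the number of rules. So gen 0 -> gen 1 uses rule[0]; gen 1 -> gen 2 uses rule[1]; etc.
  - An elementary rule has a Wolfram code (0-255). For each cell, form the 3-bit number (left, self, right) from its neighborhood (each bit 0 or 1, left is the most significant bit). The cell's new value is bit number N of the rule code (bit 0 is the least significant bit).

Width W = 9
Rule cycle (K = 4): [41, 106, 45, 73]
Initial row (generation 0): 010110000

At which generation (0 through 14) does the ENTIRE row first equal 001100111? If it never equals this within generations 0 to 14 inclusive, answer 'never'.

Gen 0: 010110000
Gen 1 (rule 41): 001100111
Gen 2 (rule 106): 011101101
Gen 3 (rule 45): 010011011
Gen 4 (rule 73): 000011011
Gen 5 (rule 41): 111010110
Gen 6 (rule 106): 101101110
Gen 7 (rule 45): 111011000
Gen 8 (rule 73): 101011011
Gen 9 (rule 41): 010110110
Gen 10 (rule 106): 101111110
Gen 11 (rule 45): 111000000
Gen 12 (rule 73): 101011111
Gen 13 (rule 41): 010110000
Gen 14 (rule 106): 101110000

Answer: 1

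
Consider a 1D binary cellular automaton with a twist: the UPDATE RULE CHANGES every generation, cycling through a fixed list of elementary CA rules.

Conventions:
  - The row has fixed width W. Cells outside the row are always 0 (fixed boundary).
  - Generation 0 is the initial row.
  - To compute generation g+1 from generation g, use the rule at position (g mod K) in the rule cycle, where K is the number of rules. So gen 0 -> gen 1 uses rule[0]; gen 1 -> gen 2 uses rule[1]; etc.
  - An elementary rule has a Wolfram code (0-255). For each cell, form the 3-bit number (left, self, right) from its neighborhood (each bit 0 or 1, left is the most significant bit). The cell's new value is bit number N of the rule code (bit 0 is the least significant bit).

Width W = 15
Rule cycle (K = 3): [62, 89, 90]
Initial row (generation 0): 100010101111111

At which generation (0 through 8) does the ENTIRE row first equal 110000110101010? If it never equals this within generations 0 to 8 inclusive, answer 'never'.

Gen 0: 100010101111111
Gen 1 (rule 62): 110111111000000
Gen 2 (rule 89): 110100001111111
Gen 3 (rule 90): 110010011000001
Gen 4 (rule 62): 101111110100011
Gen 5 (rule 89): 001000010011011
Gen 6 (rule 90): 010100101111011
Gen 7 (rule 62): 111111111000110
Gen 8 (rule 89): 100000001110111

Answer: never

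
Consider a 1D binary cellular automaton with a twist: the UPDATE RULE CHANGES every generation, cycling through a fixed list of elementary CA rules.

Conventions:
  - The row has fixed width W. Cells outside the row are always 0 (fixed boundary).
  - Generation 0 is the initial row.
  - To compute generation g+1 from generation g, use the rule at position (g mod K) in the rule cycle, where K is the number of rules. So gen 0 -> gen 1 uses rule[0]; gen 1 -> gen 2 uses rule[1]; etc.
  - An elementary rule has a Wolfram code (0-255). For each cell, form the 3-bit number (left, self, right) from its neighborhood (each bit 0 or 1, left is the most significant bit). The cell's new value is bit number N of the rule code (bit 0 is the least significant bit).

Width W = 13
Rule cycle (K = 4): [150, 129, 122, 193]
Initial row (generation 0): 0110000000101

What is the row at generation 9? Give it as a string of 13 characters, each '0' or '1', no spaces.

Gen 0: 0110000000101
Gen 1 (rule 150): 1001000001101
Gen 2 (rule 129): 0000011100000
Gen 3 (rule 122): 0000110110000
Gen 4 (rule 193): 1110010010111
Gen 5 (rule 150): 0101111110010
Gen 6 (rule 129): 0000111100000
Gen 7 (rule 122): 0001100110000
Gen 8 (rule 193): 1100100010111
Gen 9 (rule 150): 0011110110010

Answer: 0011110110010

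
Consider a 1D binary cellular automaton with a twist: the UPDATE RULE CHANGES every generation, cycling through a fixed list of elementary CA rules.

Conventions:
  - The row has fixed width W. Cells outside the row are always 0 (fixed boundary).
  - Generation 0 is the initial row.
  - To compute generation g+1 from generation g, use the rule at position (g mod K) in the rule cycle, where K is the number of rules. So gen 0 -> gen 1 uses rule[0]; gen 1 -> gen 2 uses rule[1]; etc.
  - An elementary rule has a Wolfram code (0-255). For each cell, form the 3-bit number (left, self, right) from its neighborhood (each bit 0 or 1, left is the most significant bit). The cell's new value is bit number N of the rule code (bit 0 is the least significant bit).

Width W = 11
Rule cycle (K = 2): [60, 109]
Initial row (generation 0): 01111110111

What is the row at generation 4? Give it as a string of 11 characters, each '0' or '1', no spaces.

Answer: 01010011111

Derivation:
Gen 0: 01111110111
Gen 1 (rule 60): 01000001100
Gen 2 (rule 109): 01011101101
Gen 3 (rule 60): 01110011011
Gen 4 (rule 109): 01010011111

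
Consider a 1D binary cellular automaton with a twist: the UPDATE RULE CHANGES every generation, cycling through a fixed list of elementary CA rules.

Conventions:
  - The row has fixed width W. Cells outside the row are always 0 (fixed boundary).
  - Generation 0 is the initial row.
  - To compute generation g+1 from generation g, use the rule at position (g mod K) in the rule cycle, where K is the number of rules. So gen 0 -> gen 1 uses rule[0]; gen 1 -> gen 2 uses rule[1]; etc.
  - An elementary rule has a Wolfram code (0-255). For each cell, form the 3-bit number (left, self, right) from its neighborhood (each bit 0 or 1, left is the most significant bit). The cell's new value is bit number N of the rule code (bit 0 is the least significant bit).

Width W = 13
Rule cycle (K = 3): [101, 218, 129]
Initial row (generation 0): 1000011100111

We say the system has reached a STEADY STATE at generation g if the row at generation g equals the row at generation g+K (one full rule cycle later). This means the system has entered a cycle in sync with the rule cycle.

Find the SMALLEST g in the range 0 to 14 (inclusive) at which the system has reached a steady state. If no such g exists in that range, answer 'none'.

Answer: none

Derivation:
Gen 0: 1000011100111
Gen 1 (rule 101): 1011000100001
Gen 2 (rule 218): 0011101010010
Gen 3 (rule 129): 1001000000000
Gen 4 (rule 101): 1001011111111
Gen 5 (rule 218): 0110011111111
Gen 6 (rule 129): 0000001111110
Gen 7 (rule 101): 1111100000010
Gen 8 (rule 218): 1111110000101
Gen 9 (rule 129): 0111100110000
Gen 10 (rule 101): 0000100010111
Gen 11 (rule 218): 0001010100111
Gen 12 (rule 129): 1100000000010
Gen 13 (rule 101): 0101111111010
Gen 14 (rule 218): 1001111111001
Gen 15 (rule 129): 0000111110000
Gen 16 (rule 101): 1110000010111
Gen 17 (rule 218): 1111000100111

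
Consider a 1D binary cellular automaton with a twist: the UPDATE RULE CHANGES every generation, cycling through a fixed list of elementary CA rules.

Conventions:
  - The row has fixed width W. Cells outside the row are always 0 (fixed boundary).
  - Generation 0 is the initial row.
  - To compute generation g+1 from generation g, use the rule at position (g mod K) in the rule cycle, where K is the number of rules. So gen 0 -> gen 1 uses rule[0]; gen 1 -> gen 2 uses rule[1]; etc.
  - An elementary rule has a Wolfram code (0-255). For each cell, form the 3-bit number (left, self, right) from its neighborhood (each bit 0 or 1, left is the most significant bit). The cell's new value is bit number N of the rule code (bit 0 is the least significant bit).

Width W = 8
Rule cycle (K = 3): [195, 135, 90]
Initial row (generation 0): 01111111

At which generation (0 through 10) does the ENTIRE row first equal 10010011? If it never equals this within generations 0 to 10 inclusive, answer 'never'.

Gen 0: 01111111
Gen 1 (rule 195): 10111111
Gen 2 (rule 135): 10011110
Gen 3 (rule 90): 01110011
Gen 4 (rule 195): 10110101
Gen 5 (rule 135): 10000101
Gen 6 (rule 90): 01001000
Gen 7 (rule 195): 10010011
Gen 8 (rule 135): 10110100
Gen 9 (rule 90): 00110010
Gen 10 (rule 195): 11010100

Answer: 7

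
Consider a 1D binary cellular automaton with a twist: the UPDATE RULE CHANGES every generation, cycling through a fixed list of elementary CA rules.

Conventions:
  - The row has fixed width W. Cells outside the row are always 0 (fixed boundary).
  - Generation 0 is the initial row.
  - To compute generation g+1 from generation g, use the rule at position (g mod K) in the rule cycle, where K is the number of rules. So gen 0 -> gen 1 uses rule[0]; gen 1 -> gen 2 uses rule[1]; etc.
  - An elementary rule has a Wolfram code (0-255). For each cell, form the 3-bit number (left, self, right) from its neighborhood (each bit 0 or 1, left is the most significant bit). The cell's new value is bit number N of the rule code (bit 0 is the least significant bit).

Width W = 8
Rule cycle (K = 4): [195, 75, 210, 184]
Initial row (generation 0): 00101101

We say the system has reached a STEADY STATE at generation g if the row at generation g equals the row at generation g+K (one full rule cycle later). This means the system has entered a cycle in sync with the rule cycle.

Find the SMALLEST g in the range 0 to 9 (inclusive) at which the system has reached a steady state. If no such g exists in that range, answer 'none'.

Gen 0: 00101101
Gen 1 (rule 195): 11000100
Gen 2 (rule 75): 11011001
Gen 3 (rule 210): 01001110
Gen 4 (rule 184): 00101101
Gen 5 (rule 195): 11000100
Gen 6 (rule 75): 11011001
Gen 7 (rule 210): 01001110
Gen 8 (rule 184): 00101101
Gen 9 (rule 195): 11000100
Gen 10 (rule 75): 11011001
Gen 11 (rule 210): 01001110
Gen 12 (rule 184): 00101101
Gen 13 (rule 195): 11000100

Answer: 0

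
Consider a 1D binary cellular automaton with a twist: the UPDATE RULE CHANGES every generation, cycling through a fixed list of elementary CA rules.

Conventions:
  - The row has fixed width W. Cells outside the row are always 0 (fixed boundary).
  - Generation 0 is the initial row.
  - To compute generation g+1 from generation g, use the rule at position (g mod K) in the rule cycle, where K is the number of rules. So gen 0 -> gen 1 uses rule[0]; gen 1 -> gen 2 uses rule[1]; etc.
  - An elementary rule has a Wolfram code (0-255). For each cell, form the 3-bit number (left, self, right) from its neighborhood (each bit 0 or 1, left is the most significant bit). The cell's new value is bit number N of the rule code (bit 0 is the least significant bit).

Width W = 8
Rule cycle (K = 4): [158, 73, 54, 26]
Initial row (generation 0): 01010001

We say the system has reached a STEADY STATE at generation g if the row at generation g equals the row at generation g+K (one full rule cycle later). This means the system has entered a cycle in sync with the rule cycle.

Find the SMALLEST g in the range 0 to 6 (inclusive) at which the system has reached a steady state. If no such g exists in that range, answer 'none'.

Gen 0: 01010001
Gen 1 (rule 158): 11011011
Gen 2 (rule 73): 11011011
Gen 3 (rule 54): 00100100
Gen 4 (rule 26): 01011010
Gen 5 (rule 158): 11010011
Gen 6 (rule 73): 11000011
Gen 7 (rule 54): 00100100
Gen 8 (rule 26): 01011010
Gen 9 (rule 158): 11010011
Gen 10 (rule 73): 11000011

Answer: 3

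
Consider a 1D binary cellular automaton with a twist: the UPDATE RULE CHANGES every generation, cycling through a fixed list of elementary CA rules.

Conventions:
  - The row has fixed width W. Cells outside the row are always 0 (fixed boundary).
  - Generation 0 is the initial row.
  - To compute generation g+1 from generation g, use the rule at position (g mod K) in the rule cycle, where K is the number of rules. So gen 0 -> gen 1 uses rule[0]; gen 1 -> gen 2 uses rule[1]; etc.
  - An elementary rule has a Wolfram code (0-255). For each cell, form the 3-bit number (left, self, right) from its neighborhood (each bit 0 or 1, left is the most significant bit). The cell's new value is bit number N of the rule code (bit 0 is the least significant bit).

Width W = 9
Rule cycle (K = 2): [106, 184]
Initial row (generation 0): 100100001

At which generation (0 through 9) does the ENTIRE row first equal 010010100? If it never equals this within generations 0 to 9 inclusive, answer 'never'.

Answer: never

Derivation:
Gen 0: 100100001
Gen 1 (rule 106): 001000010
Gen 2 (rule 184): 000100001
Gen 3 (rule 106): 001000010
Gen 4 (rule 184): 000100001
Gen 5 (rule 106): 001000010
Gen 6 (rule 184): 000100001
Gen 7 (rule 106): 001000010
Gen 8 (rule 184): 000100001
Gen 9 (rule 106): 001000010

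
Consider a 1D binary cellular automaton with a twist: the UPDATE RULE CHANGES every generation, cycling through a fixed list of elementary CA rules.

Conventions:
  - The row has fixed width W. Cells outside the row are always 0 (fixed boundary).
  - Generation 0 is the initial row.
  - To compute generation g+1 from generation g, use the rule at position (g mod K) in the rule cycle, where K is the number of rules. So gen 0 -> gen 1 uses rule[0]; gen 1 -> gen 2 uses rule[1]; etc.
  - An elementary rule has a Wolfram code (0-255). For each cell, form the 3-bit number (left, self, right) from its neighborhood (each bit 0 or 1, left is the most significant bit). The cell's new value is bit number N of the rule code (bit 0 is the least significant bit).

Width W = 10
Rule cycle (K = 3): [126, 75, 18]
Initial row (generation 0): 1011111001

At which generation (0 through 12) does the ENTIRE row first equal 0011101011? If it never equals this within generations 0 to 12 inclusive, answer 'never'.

Gen 0: 1011111001
Gen 1 (rule 126): 1110001111
Gen 2 (rule 75): 1010111001
Gen 3 (rule 18): 0000000110
Gen 4 (rule 126): 0000001111
Gen 5 (rule 75): 1111111001
Gen 6 (rule 18): 0000000110
Gen 7 (rule 126): 0000001111
Gen 8 (rule 75): 1111111001
Gen 9 (rule 18): 0000000110
Gen 10 (rule 126): 0000001111
Gen 11 (rule 75): 1111111001
Gen 12 (rule 18): 0000000110

Answer: never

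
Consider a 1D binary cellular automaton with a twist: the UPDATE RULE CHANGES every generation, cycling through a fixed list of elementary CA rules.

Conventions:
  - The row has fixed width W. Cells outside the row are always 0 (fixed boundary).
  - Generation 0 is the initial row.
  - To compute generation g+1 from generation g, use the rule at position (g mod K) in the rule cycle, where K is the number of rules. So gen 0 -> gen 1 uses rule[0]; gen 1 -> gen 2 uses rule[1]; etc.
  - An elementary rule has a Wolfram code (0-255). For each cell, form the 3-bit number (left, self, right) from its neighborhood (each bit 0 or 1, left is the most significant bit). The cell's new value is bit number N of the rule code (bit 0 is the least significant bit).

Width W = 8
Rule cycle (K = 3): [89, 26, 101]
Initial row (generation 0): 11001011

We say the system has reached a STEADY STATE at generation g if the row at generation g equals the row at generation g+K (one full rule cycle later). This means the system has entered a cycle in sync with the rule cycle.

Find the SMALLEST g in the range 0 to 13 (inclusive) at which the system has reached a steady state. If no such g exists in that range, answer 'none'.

Answer: 2

Derivation:
Gen 0: 11001011
Gen 1 (rule 89): 11100011
Gen 2 (rule 26): 10010110
Gen 3 (rule 101): 10011010
Gen 4 (rule 89): 01011001
Gen 5 (rule 26): 10010110
Gen 6 (rule 101): 10011010
Gen 7 (rule 89): 01011001
Gen 8 (rule 26): 10010110
Gen 9 (rule 101): 10011010
Gen 10 (rule 89): 01011001
Gen 11 (rule 26): 10010110
Gen 12 (rule 101): 10011010
Gen 13 (rule 89): 01011001
Gen 14 (rule 26): 10010110
Gen 15 (rule 101): 10011010
Gen 16 (rule 89): 01011001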